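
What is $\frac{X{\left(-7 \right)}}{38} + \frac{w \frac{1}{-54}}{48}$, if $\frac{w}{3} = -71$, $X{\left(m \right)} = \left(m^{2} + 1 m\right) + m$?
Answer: $\frac{16469}{16416} \approx 1.0032$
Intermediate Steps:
$X{\left(m \right)} = m^{2} + 2 m$ ($X{\left(m \right)} = \left(m^{2} + m\right) + m = \left(m + m^{2}\right) + m = m^{2} + 2 m$)
$w = -213$ ($w = 3 \left(-71\right) = -213$)
$\frac{X{\left(-7 \right)}}{38} + \frac{w \frac{1}{-54}}{48} = \frac{\left(-7\right) \left(2 - 7\right)}{38} + \frac{\left(-213\right) \frac{1}{-54}}{48} = \left(-7\right) \left(-5\right) \frac{1}{38} + \left(-213\right) \left(- \frac{1}{54}\right) \frac{1}{48} = 35 \cdot \frac{1}{38} + \frac{71}{18} \cdot \frac{1}{48} = \frac{35}{38} + \frac{71}{864} = \frac{16469}{16416}$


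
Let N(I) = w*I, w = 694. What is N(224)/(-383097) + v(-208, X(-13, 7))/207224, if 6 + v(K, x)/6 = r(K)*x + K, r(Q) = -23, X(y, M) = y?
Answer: -16009417337/39693446364 ≈ -0.40333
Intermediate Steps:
v(K, x) = -36 - 138*x + 6*K (v(K, x) = -36 + 6*(-23*x + K) = -36 + 6*(K - 23*x) = -36 + (-138*x + 6*K) = -36 - 138*x + 6*K)
N(I) = 694*I
N(224)/(-383097) + v(-208, X(-13, 7))/207224 = (694*224)/(-383097) + (-36 - 138*(-13) + 6*(-208))/207224 = 155456*(-1/383097) + (-36 + 1794 - 1248)*(1/207224) = -155456/383097 + 510*(1/207224) = -155456/383097 + 255/103612 = -16009417337/39693446364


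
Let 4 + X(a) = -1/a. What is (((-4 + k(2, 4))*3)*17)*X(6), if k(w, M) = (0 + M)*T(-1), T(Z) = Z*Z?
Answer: 0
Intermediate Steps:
X(a) = -4 - 1/a
T(Z) = Z²
k(w, M) = M (k(w, M) = (0 + M)*(-1)² = M*1 = M)
(((-4 + k(2, 4))*3)*17)*X(6) = (((-4 + 4)*3)*17)*(-4 - 1/6) = ((0*3)*17)*(-4 - 1*⅙) = (0*17)*(-4 - ⅙) = 0*(-25/6) = 0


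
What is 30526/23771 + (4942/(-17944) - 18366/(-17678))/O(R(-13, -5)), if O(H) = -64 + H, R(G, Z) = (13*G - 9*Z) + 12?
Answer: 38602256407501/30161979018688 ≈ 1.2798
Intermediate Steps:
R(G, Z) = 12 - 9*Z + 13*G (R(G, Z) = (-9*Z + 13*G) + 12 = 12 - 9*Z + 13*G)
30526/23771 + (4942/(-17944) - 18366/(-17678))/O(R(-13, -5)) = 30526/23771 + (4942/(-17944) - 18366/(-17678))/(-64 + (12 - 9*(-5) + 13*(-13))) = 30526*(1/23771) + (4942*(-1/17944) - 18366*(-1/17678))/(-64 + (12 + 45 - 169)) = 30526/23771 + (-2471/8972 + 9183/8839)/(-64 - 112) = 30526/23771 + (60548707/79303508)/(-176) = 30526/23771 + (60548707/79303508)*(-1/176) = 30526/23771 - 60548707/13957417408 = 38602256407501/30161979018688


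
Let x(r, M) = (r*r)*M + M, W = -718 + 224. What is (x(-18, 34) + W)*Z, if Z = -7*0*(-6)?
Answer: 0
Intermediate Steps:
W = -494
x(r, M) = M + M*r**2 (x(r, M) = r**2*M + M = M*r**2 + M = M + M*r**2)
Z = 0 (Z = 0*(-6) = 0)
(x(-18, 34) + W)*Z = (34*(1 + (-18)**2) - 494)*0 = (34*(1 + 324) - 494)*0 = (34*325 - 494)*0 = (11050 - 494)*0 = 10556*0 = 0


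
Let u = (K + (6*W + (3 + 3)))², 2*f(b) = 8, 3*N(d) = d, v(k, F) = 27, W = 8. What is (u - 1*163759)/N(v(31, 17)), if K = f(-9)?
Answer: -53465/3 ≈ -17822.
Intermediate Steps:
N(d) = d/3
f(b) = 4 (f(b) = (½)*8 = 4)
K = 4
u = 3364 (u = (4 + (6*8 + (3 + 3)))² = (4 + (48 + 6))² = (4 + 54)² = 58² = 3364)
(u - 1*163759)/N(v(31, 17)) = (3364 - 1*163759)/(((⅓)*27)) = (3364 - 163759)/9 = -160395*⅑ = -53465/3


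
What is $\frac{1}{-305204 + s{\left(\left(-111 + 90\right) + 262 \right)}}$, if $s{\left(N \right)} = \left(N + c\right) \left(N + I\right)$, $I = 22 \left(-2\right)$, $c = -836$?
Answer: $- \frac{1}{422419} \approx -2.3673 \cdot 10^{-6}$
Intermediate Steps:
$I = -44$
$s{\left(N \right)} = \left(-836 + N\right) \left(-44 + N\right)$ ($s{\left(N \right)} = \left(N - 836\right) \left(N - 44\right) = \left(-836 + N\right) \left(-44 + N\right)$)
$\frac{1}{-305204 + s{\left(\left(-111 + 90\right) + 262 \right)}} = \frac{1}{-305204 + \left(36784 + \left(\left(-111 + 90\right) + 262\right)^{2} - 880 \left(\left(-111 + 90\right) + 262\right)\right)} = \frac{1}{-305204 + \left(36784 + \left(-21 + 262\right)^{2} - 880 \left(-21 + 262\right)\right)} = \frac{1}{-305204 + \left(36784 + 241^{2} - 212080\right)} = \frac{1}{-305204 + \left(36784 + 58081 - 212080\right)} = \frac{1}{-305204 - 117215} = \frac{1}{-422419} = - \frac{1}{422419}$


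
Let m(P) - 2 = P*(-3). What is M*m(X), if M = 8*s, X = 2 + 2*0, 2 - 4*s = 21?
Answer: 152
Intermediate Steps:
s = -19/4 (s = 1/2 - 1/4*21 = 1/2 - 21/4 = -19/4 ≈ -4.7500)
X = 2 (X = 2 + 0 = 2)
M = -38 (M = 8*(-19/4) = -38)
m(P) = 2 - 3*P (m(P) = 2 + P*(-3) = 2 - 3*P)
M*m(X) = -38*(2 - 3*2) = -38*(2 - 6) = -38*(-4) = 152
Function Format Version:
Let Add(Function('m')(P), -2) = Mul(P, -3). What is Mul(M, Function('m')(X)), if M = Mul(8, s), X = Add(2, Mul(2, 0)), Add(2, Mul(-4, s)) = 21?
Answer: 152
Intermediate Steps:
s = Rational(-19, 4) (s = Add(Rational(1, 2), Mul(Rational(-1, 4), 21)) = Add(Rational(1, 2), Rational(-21, 4)) = Rational(-19, 4) ≈ -4.7500)
X = 2 (X = Add(2, 0) = 2)
M = -38 (M = Mul(8, Rational(-19, 4)) = -38)
Function('m')(P) = Add(2, Mul(-3, P)) (Function('m')(P) = Add(2, Mul(P, -3)) = Add(2, Mul(-3, P)))
Mul(M, Function('m')(X)) = Mul(-38, Add(2, Mul(-3, 2))) = Mul(-38, Add(2, -6)) = Mul(-38, -4) = 152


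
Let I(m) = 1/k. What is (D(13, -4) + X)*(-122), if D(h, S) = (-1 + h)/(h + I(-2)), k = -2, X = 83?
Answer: -256078/25 ≈ -10243.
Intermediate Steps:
I(m) = -½ (I(m) = 1/(-2) = -½)
D(h, S) = (-1 + h)/(-½ + h) (D(h, S) = (-1 + h)/(h - ½) = (-1 + h)/(-½ + h))
(D(13, -4) + X)*(-122) = (2*(-1 + 13)/(-1 + 2*13) + 83)*(-122) = (2*12/(-1 + 26) + 83)*(-122) = (2*12/25 + 83)*(-122) = (2*(1/25)*12 + 83)*(-122) = (24/25 + 83)*(-122) = (2099/25)*(-122) = -256078/25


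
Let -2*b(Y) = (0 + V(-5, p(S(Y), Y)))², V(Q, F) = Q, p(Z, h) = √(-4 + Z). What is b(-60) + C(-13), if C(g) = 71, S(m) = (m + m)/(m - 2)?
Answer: 117/2 ≈ 58.500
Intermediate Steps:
S(m) = 2*m/(-2 + m) (S(m) = (2*m)/(-2 + m) = 2*m/(-2 + m))
b(Y) = -25/2 (b(Y) = -(0 - 5)²/2 = -½*(-5)² = -½*25 = -25/2)
b(-60) + C(-13) = -25/2 + 71 = 117/2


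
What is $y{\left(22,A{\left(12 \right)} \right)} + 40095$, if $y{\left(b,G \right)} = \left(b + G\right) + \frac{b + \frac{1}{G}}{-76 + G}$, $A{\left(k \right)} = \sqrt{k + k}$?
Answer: $\frac{230751311}{5752} + \frac{34361 \sqrt{6}}{17256} \approx 40122.0$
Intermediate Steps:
$A{\left(k \right)} = \sqrt{2} \sqrt{k}$ ($A{\left(k \right)} = \sqrt{2 k} = \sqrt{2} \sqrt{k}$)
$y{\left(b,G \right)} = G + b + \frac{b + \frac{1}{G}}{-76 + G}$ ($y{\left(b,G \right)} = \left(G + b\right) + \frac{b + \frac{1}{G}}{-76 + G} = G + b + \frac{b + \frac{1}{G}}{-76 + G}$)
$y{\left(22,A{\left(12 \right)} \right)} + 40095 = \frac{1 + \left(\sqrt{2} \sqrt{12}\right)^{3} - 76 \left(\sqrt{2} \sqrt{12}\right)^{2} + 22 \left(\sqrt{2} \sqrt{12}\right)^{2} - 75 \sqrt{2} \sqrt{12} \cdot 22}{\sqrt{2} \sqrt{12} \left(-76 + \sqrt{2} \sqrt{12}\right)} + 40095 = \frac{1 + \left(\sqrt{2} \cdot 2 \sqrt{3}\right)^{3} - 76 \left(\sqrt{2} \cdot 2 \sqrt{3}\right)^{2} + 22 \left(\sqrt{2} \cdot 2 \sqrt{3}\right)^{2} - 75 \sqrt{2} \cdot 2 \sqrt{3} \cdot 22}{\sqrt{2} \cdot 2 \sqrt{3} \left(-76 + \sqrt{2} \cdot 2 \sqrt{3}\right)} + 40095 = \frac{1 + \left(2 \sqrt{6}\right)^{3} - 76 \left(2 \sqrt{6}\right)^{2} + 22 \left(2 \sqrt{6}\right)^{2} - 75 \cdot 2 \sqrt{6} \cdot 22}{2 \sqrt{6} \left(-76 + 2 \sqrt{6}\right)} + 40095 = \frac{\frac{\sqrt{6}}{12} \left(1 + 48 \sqrt{6} - 1824 + 22 \cdot 24 - 3300 \sqrt{6}\right)}{-76 + 2 \sqrt{6}} + 40095 = \frac{\frac{\sqrt{6}}{12} \left(1 + 48 \sqrt{6} - 1824 + 528 - 3300 \sqrt{6}\right)}{-76 + 2 \sqrt{6}} + 40095 = \frac{\frac{\sqrt{6}}{12} \left(-1295 - 3252 \sqrt{6}\right)}{-76 + 2 \sqrt{6}} + 40095 = \frac{\sqrt{6} \left(-1295 - 3252 \sqrt{6}\right)}{12 \left(-76 + 2 \sqrt{6}\right)} + 40095 = 40095 + \frac{\sqrt{6} \left(-1295 - 3252 \sqrt{6}\right)}{12 \left(-76 + 2 \sqrt{6}\right)}$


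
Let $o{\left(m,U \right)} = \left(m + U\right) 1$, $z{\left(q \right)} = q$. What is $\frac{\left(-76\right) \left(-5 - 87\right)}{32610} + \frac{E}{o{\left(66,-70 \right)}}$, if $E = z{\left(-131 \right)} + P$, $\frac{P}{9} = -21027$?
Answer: $\frac{1543878527}{32610} \approx 47344.0$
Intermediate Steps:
$P = -189243$ ($P = 9 \left(-21027\right) = -189243$)
$E = -189374$ ($E = -131 - 189243 = -189374$)
$o{\left(m,U \right)} = U + m$ ($o{\left(m,U \right)} = \left(U + m\right) 1 = U + m$)
$\frac{\left(-76\right) \left(-5 - 87\right)}{32610} + \frac{E}{o{\left(66,-70 \right)}} = \frac{\left(-76\right) \left(-5 - 87\right)}{32610} - \frac{189374}{-70 + 66} = \left(-76\right) \left(-92\right) \frac{1}{32610} - \frac{189374}{-4} = 6992 \cdot \frac{1}{32610} - - \frac{94687}{2} = \frac{3496}{16305} + \frac{94687}{2} = \frac{1543878527}{32610}$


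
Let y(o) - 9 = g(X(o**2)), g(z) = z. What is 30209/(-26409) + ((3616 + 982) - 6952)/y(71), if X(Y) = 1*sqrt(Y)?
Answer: -32291753/1056360 ≈ -30.569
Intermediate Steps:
X(Y) = sqrt(Y)
y(o) = 9 + sqrt(o**2)
30209/(-26409) + ((3616 + 982) - 6952)/y(71) = 30209/(-26409) + ((3616 + 982) - 6952)/(9 + sqrt(71**2)) = 30209*(-1/26409) + (4598 - 6952)/(9 + sqrt(5041)) = -30209/26409 - 2354/(9 + 71) = -30209/26409 - 2354/80 = -30209/26409 - 2354*1/80 = -30209/26409 - 1177/40 = -32291753/1056360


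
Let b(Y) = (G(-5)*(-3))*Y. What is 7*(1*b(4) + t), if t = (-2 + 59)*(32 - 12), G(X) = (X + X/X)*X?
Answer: 6300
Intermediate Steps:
G(X) = X*(1 + X) (G(X) = (X + 1)*X = (1 + X)*X = X*(1 + X))
t = 1140 (t = 57*20 = 1140)
b(Y) = -60*Y (b(Y) = (-5*(1 - 5)*(-3))*Y = (-5*(-4)*(-3))*Y = (20*(-3))*Y = -60*Y)
7*(1*b(4) + t) = 7*(1*(-60*4) + 1140) = 7*(1*(-240) + 1140) = 7*(-240 + 1140) = 7*900 = 6300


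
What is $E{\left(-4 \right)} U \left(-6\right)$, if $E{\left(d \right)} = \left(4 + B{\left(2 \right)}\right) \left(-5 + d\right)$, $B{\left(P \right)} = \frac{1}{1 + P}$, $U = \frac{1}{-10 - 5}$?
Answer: $- \frac{78}{5} \approx -15.6$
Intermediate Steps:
$U = - \frac{1}{15}$ ($U = \frac{1}{-15} = - \frac{1}{15} \approx -0.066667$)
$E{\left(d \right)} = - \frac{65}{3} + \frac{13 d}{3}$ ($E{\left(d \right)} = \left(4 + \frac{1}{1 + 2}\right) \left(-5 + d\right) = \left(4 + \frac{1}{3}\right) \left(-5 + d\right) = \frac{13 \left(-5 + d\right)}{3} = - \frac{65}{3} + \frac{13 d}{3}$)
$E{\left(-4 \right)} U \left(-6\right) = \left(- \frac{65}{3} + \frac{13}{3} \left(-4\right)\right) \left(- \frac{1}{15}\right) \left(-6\right) = \left(- \frac{65}{3} - \frac{52}{3}\right) \left(- \frac{1}{15}\right) \left(-6\right) = \left(-39\right) \left(- \frac{1}{15}\right) \left(-6\right) = \frac{13}{5} \left(-6\right) = - \frac{78}{5}$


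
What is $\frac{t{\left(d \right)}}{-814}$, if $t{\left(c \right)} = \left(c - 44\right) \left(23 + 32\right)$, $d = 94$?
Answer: $- \frac{125}{37} \approx -3.3784$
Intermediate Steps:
$t{\left(c \right)} = -2420 + 55 c$ ($t{\left(c \right)} = \left(-44 + c\right) 55 = -2420 + 55 c$)
$\frac{t{\left(d \right)}}{-814} = \frac{-2420 + 55 \cdot 94}{-814} = \left(-2420 + 5170\right) \left(- \frac{1}{814}\right) = 2750 \left(- \frac{1}{814}\right) = - \frac{125}{37}$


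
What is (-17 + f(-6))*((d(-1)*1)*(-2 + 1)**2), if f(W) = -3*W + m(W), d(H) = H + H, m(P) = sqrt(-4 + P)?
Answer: -2 - 2*I*sqrt(10) ≈ -2.0 - 6.3246*I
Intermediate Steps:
d(H) = 2*H
f(W) = sqrt(-4 + W) - 3*W (f(W) = -3*W + sqrt(-4 + W) = sqrt(-4 + W) - 3*W)
(-17 + f(-6))*((d(-1)*1)*(-2 + 1)**2) = (-17 + (sqrt(-4 - 6) - 3*(-6)))*(((2*(-1))*1)*(-2 + 1)**2) = (-17 + (sqrt(-10) + 18))*(-2*1*(-1)**2) = (-17 + (I*sqrt(10) + 18))*(-2*1) = (-17 + (18 + I*sqrt(10)))*(-2) = (1 + I*sqrt(10))*(-2) = -2 - 2*I*sqrt(10)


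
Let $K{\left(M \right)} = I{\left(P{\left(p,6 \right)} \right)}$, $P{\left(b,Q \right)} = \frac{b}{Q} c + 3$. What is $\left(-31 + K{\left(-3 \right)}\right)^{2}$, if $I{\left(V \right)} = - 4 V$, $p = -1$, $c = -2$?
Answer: $\frac{17689}{9} \approx 1965.4$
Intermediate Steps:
$P{\left(b,Q \right)} = 3 - \frac{2 b}{Q}$ ($P{\left(b,Q \right)} = \frac{b}{Q} \left(-2\right) + 3 = - \frac{2 b}{Q} + 3 = 3 - \frac{2 b}{Q}$)
$K{\left(M \right)} = - \frac{40}{3}$ ($K{\left(M \right)} = - 4 \left(3 - - \frac{2}{6}\right) = - 4 \left(3 - \left(-2\right) \frac{1}{6}\right) = - 4 \left(3 + \frac{1}{3}\right) = \left(-4\right) \frac{10}{3} = - \frac{40}{3}$)
$\left(-31 + K{\left(-3 \right)}\right)^{2} = \left(-31 - \frac{40}{3}\right)^{2} = \left(- \frac{133}{3}\right)^{2} = \frac{17689}{9}$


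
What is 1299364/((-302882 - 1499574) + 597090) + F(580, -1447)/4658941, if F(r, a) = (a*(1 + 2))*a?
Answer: 758879161879/2807864538703 ≈ 0.27027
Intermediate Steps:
F(r, a) = 3*a**2 (F(r, a) = (a*3)*a = (3*a)*a = 3*a**2)
1299364/((-302882 - 1499574) + 597090) + F(580, -1447)/4658941 = 1299364/((-302882 - 1499574) + 597090) + (3*(-1447)**2)/4658941 = 1299364/(-1802456 + 597090) + (3*2093809)*(1/4658941) = 1299364/(-1205366) + 6281427*(1/4658941) = 1299364*(-1/1205366) + 6281427/4658941 = -649682/602683 + 6281427/4658941 = 758879161879/2807864538703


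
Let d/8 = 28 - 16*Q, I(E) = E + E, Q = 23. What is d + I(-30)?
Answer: -2780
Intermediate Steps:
I(E) = 2*E
d = -2720 (d = 8*(28 - 16*23) = 8*(28 - 368) = 8*(-340) = -2720)
d + I(-30) = -2720 + 2*(-30) = -2720 - 60 = -2780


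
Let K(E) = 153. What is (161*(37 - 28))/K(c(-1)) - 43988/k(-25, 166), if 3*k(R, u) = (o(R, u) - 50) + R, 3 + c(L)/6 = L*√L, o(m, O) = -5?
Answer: 564067/340 ≈ 1659.0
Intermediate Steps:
c(L) = -18 + 6*L^(3/2) (c(L) = -18 + 6*(L*√L) = -18 + 6*L^(3/2))
k(R, u) = -55/3 + R/3 (k(R, u) = ((-5 - 50) + R)/3 = (-55 + R)/3 = -55/3 + R/3)
(161*(37 - 28))/K(c(-1)) - 43988/k(-25, 166) = (161*(37 - 28))/153 - 43988/(-55/3 + (⅓)*(-25)) = (161*9)*(1/153) - 43988/(-55/3 - 25/3) = 1449*(1/153) - 43988/(-80/3) = 161/17 - 43988*(-3/80) = 161/17 + 32991/20 = 564067/340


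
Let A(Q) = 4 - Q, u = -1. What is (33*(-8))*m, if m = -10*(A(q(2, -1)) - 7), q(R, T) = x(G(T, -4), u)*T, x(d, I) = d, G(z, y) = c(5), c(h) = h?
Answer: 5280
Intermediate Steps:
G(z, y) = 5
q(R, T) = 5*T
m = -20 (m = -10*((4 - 5*(-1)) - 7) = -10*((4 - 1*(-5)) - 7) = -10*((4 + 5) - 7) = -10*(9 - 7) = -10*2 = -20)
(33*(-8))*m = (33*(-8))*(-20) = -264*(-20) = 5280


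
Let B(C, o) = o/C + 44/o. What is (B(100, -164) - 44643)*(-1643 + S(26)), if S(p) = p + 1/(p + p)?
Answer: 3847724769573/53300 ≈ 7.2190e+7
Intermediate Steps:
B(C, o) = 44/o + o/C
S(p) = p + 1/(2*p)
(B(100, -164) - 44643)*(-1643 + S(26)) = ((44/(-164) - 164/100) - 44643)*(-1643 + (26 + (1/2)/26)) = ((44*(-1/164) - 164*1/100) - 44643)*(-1643 + (26 + (1/2)*(1/26))) = ((-11/41 - 41/25) - 44643)*(-1643 + (26 + 1/52)) = (-1956/1025 - 44643)*(-1643 + 1353/52) = -45761031/1025*(-84083/52) = 3847724769573/53300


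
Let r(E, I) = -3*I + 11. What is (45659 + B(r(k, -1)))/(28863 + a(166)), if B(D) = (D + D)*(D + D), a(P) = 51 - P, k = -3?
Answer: 46443/28748 ≈ 1.6155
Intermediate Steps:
r(E, I) = 11 - 3*I
B(D) = 4*D² (B(D) = (2*D)*(2*D) = 4*D²)
(45659 + B(r(k, -1)))/(28863 + a(166)) = (45659 + 4*(11 - 3*(-1))²)/(28863 + (51 - 1*166)) = (45659 + 4*(11 + 3)²)/(28863 + (51 - 166)) = (45659 + 4*14²)/(28863 - 115) = (45659 + 4*196)/28748 = (45659 + 784)*(1/28748) = 46443*(1/28748) = 46443/28748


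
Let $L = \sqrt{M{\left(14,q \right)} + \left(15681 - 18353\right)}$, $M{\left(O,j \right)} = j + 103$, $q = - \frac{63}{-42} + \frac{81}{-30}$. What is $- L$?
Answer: $- \frac{i \sqrt{64255}}{5} \approx - 50.697 i$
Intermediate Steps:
$q = - \frac{6}{5}$ ($q = \left(-63\right) \left(- \frac{1}{42}\right) + 81 \left(- \frac{1}{30}\right) = \frac{3}{2} - \frac{27}{10} = - \frac{6}{5} \approx -1.2$)
$M{\left(O,j \right)} = 103 + j$
$L = \frac{i \sqrt{64255}}{5}$ ($L = \sqrt{\left(103 - \frac{6}{5}\right) + \left(15681 - 18353\right)} = \sqrt{\frac{509}{5} - 2672} = \sqrt{- \frac{12851}{5}} = \frac{i \sqrt{64255}}{5} \approx 50.697 i$)
$- L = - \frac{i \sqrt{64255}}{5}$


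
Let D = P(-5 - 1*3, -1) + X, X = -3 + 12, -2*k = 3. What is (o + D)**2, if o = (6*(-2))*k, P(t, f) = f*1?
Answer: 676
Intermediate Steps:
k = -3/2 (k = -1/2*3 = -3/2 ≈ -1.5000)
P(t, f) = f
X = 9
o = 18 (o = (6*(-2))*(-3/2) = -12*(-3/2) = 18)
D = 8 (D = -1 + 9 = 8)
(o + D)**2 = (18 + 8)**2 = 26**2 = 676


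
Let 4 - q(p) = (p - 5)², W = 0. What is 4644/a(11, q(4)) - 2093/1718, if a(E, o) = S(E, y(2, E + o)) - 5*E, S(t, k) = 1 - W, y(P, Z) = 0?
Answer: -149841/1718 ≈ -87.218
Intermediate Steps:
q(p) = 4 - (-5 + p)² (q(p) = 4 - (p - 5)² = 4 - (-5 + p)²)
S(t, k) = 1 (S(t, k) = 1 - 1*0 = 1 + 0 = 1)
a(E, o) = 1 - 5*E
4644/a(11, q(4)) - 2093/1718 = 4644/(1 - 5*11) - 2093/1718 = 4644/(1 - 55) - 2093*1/1718 = 4644/(-54) - 2093/1718 = 4644*(-1/54) - 2093/1718 = -86 - 2093/1718 = -149841/1718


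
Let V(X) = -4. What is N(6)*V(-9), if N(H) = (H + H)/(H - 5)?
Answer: -48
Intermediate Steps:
N(H) = 2*H/(-5 + H) (N(H) = (2*H)/(-5 + H) = 2*H/(-5 + H))
N(6)*V(-9) = (2*6/(-5 + 6))*(-4) = (2*6/1)*(-4) = (2*6*1)*(-4) = 12*(-4) = -48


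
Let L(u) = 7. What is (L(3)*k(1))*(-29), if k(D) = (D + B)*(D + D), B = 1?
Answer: -812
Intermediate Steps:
k(D) = 2*D*(1 + D) (k(D) = (D + 1)*(D + D) = (1 + D)*(2*D) = 2*D*(1 + D))
(L(3)*k(1))*(-29) = (7*(2*1*(1 + 1)))*(-29) = (7*(2*1*2))*(-29) = (7*4)*(-29) = 28*(-29) = -812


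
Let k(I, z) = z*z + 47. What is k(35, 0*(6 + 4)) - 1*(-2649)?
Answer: 2696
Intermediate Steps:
k(I, z) = 47 + z² (k(I, z) = z² + 47 = 47 + z²)
k(35, 0*(6 + 4)) - 1*(-2649) = (47 + (0*(6 + 4))²) - 1*(-2649) = (47 + (0*10)²) + 2649 = (47 + 0²) + 2649 = (47 + 0) + 2649 = 47 + 2649 = 2696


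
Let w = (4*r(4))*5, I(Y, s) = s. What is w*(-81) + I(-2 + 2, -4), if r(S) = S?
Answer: -6484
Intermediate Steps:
w = 80 (w = (4*4)*5 = 16*5 = 80)
w*(-81) + I(-2 + 2, -4) = 80*(-81) - 4 = -6480 - 4 = -6484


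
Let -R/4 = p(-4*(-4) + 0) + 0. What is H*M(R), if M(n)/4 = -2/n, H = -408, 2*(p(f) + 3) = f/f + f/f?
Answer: 408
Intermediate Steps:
p(f) = -2 (p(f) = -3 + (f/f + f/f)/2 = -3 + (1 + 1)/2 = -3 + (½)*2 = -3 + 1 = -2)
R = 8 (R = -4*(-2 + 0) = -4*(-2) = 8)
M(n) = -8/n (M(n) = 4*(-2/n) = -8/n)
H*M(R) = -(-3264)/8 = -408*(-1) = 408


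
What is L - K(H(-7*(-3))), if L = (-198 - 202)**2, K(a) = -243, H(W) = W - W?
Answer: 160243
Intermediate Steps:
H(W) = 0
L = 160000 (L = (-400)**2 = 160000)
L - K(H(-7*(-3))) = 160000 - 1*(-243) = 160000 + 243 = 160243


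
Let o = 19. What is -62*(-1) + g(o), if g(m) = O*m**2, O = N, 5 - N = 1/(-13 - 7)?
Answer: 37701/20 ≈ 1885.1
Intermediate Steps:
N = 101/20 (N = 5 - 1/(-13 - 7) = 5 - 1/(-20) = 5 - 1*(-1/20) = 5 + 1/20 = 101/20 ≈ 5.0500)
O = 101/20 ≈ 5.0500
g(m) = 101*m**2/20
-62*(-1) + g(o) = -62*(-1) + (101/20)*19**2 = 62 + (101/20)*361 = 62 + 36461/20 = 37701/20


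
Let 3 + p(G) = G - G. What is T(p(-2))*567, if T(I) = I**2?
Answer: 5103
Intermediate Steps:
p(G) = -3 (p(G) = -3 + (G - G) = -3 + 0 = -3)
T(p(-2))*567 = (-3)**2*567 = 9*567 = 5103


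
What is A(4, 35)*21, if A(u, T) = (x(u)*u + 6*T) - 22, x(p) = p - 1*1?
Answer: 4200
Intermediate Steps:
x(p) = -1 + p (x(p) = p - 1 = -1 + p)
A(u, T) = -22 + 6*T + u*(-1 + u) (A(u, T) = ((-1 + u)*u + 6*T) - 22 = (u*(-1 + u) + 6*T) - 22 = (6*T + u*(-1 + u)) - 22 = -22 + 6*T + u*(-1 + u))
A(4, 35)*21 = (-22 + 6*35 + 4*(-1 + 4))*21 = (-22 + 210 + 4*3)*21 = (-22 + 210 + 12)*21 = 200*21 = 4200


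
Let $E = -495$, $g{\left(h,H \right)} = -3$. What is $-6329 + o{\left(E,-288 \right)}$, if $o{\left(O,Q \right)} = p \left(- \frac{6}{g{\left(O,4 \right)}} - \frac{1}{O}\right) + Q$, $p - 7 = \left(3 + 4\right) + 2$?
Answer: $- \frac{3259559}{495} \approx -6585.0$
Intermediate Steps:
$p = 16$ ($p = 7 + \left(\left(3 + 4\right) + 2\right) = 7 + \left(7 + 2\right) = 7 + 9 = 16$)
$o{\left(O,Q \right)} = 32 + Q - \frac{16}{O}$ ($o{\left(O,Q \right)} = 16 \left(- \frac{6}{-3} - \frac{1}{O}\right) + Q = 16 \left(\left(-6\right) \left(- \frac{1}{3}\right) - \frac{1}{O}\right) + Q = 16 \left(2 - \frac{1}{O}\right) + Q = \left(32 - \frac{16}{O}\right) + Q = 32 + Q - \frac{16}{O}$)
$-6329 + o{\left(E,-288 \right)} = -6329 - \left(256 - \frac{16}{495}\right) = -6329 - \frac{126704}{495} = - \frac{3259559}{495}$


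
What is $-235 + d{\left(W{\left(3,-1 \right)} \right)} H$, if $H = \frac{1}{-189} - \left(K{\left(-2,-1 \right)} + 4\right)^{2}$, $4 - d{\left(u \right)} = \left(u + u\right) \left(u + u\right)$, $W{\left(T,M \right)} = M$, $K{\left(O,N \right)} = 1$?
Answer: $-235$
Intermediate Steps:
$d{\left(u \right)} = 4 - 4 u^{2}$ ($d{\left(u \right)} = 4 - \left(u + u\right) \left(u + u\right) = 4 - 2 u 2 u = 4 - 4 u^{2}$)
$H = - \frac{4726}{189}$ ($H = \frac{1}{-189} - \left(1 + 4\right)^{2} = - \frac{1}{189} - 5^{2} = - \frac{1}{189} - 25 = - \frac{4726}{189} \approx -25.005$)
$-235 + d{\left(W{\left(3,-1 \right)} \right)} H = -235 + \left(4 - 4 \left(-1\right)^{2}\right) \left(- \frac{4726}{189}\right) = -235 + \left(4 - 4\right) \left(- \frac{4726}{189}\right) = -235 + 0 \left(- \frac{4726}{189}\right) = -235 + 0 = -235$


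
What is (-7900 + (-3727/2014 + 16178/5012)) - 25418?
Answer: -42037948332/1261771 ≈ -33317.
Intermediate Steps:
(-7900 + (-3727/2014 + 16178/5012)) - 25418 = (-7900 + (-3727*1/2014 + 16178*(1/5012))) - 25418 = (-7900 + (-3727/2014 + 8089/2506)) - 25418 = (-7900 + 1737846/1261771) - 25418 = -9966253054/1261771 - 25418 = -42037948332/1261771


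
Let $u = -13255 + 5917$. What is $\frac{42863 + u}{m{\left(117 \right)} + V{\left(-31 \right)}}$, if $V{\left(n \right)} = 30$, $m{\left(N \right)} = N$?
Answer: $\frac{725}{3} \approx 241.67$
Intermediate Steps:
$u = -7338$
$\frac{42863 + u}{m{\left(117 \right)} + V{\left(-31 \right)}} = \frac{42863 - 7338}{117 + 30} = \frac{35525}{147} = 35525 \cdot \frac{1}{147} = \frac{725}{3}$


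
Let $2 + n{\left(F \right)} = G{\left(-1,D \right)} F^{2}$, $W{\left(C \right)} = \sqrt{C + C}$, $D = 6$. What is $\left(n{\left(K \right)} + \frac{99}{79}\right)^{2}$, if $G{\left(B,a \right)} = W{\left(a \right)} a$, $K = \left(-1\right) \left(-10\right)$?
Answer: $\frac{26961123481}{6241} - \frac{141600 \sqrt{3}}{79} \approx 4.3169 \cdot 10^{6}$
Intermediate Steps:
$W{\left(C \right)} = \sqrt{2} \sqrt{C}$ ($W{\left(C \right)} = \sqrt{2 C} = \sqrt{2} \sqrt{C}$)
$K = 10$
$G{\left(B,a \right)} = \sqrt{2} a^{\frac{3}{2}}$ ($G{\left(B,a \right)} = \sqrt{2} \sqrt{a} a = \sqrt{2} a^{\frac{3}{2}}$)
$n{\left(F \right)} = -2 + 12 \sqrt{3} F^{2}$ ($n{\left(F \right)} = -2 + \sqrt{2} \cdot 6^{\frac{3}{2}} F^{2} = -2 + \sqrt{2} \cdot 6 \sqrt{6} F^{2} = -2 + 12 \sqrt{3} F^{2}$)
$\left(n{\left(K \right)} + \frac{99}{79}\right)^{2} = \left(\left(-2 + 12 \sqrt{3} \cdot 10^{2}\right) + \frac{99}{79}\right)^{2} = \left(\left(-2 + 12 \sqrt{3} \cdot 100\right) + 99 \cdot \frac{1}{79}\right)^{2} = \left(\left(-2 + 1200 \sqrt{3}\right) + \frac{99}{79}\right)^{2} = \left(- \frac{59}{79} + 1200 \sqrt{3}\right)^{2}$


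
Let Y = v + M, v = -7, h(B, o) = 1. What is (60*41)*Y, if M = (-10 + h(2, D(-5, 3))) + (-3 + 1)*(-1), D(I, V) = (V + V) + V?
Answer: -34440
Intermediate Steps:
D(I, V) = 3*V (D(I, V) = 2*V + V = 3*V)
M = -7 (M = (-10 + 1) + (-3 + 1)*(-1) = -9 - 2*(-1) = -9 + 2 = -7)
Y = -14 (Y = -7 - 7 = -14)
(60*41)*Y = (60*41)*(-14) = 2460*(-14) = -34440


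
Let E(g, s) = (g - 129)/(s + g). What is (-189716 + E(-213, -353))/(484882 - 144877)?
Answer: -53689457/96221415 ≈ -0.55798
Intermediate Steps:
E(g, s) = (-129 + g)/(g + s)
(-189716 + E(-213, -353))/(484882 - 144877) = (-189716 + (-129 - 213)/(-213 - 353))/(484882 - 144877) = (-189716 - 342/(-566))/340005 = (-189716 - 1/566*(-342))*(1/340005) = (-189716 + 171/283)*(1/340005) = -53689457/283*1/340005 = -53689457/96221415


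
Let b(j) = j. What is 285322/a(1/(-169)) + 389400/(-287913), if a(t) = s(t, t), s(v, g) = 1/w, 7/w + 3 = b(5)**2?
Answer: 95837804017/1055681 ≈ 90783.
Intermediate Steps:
w = 7/22 (w = 7/(-3 + 5**2) = 7/(-3 + 25) = 7/22 ≈ 0.31818)
s(v, g) = 22/7 (s(v, g) = 1/(7/22) = 22/7)
a(t) = 22/7
285322/a(1/(-169)) + 389400/(-287913) = 285322/(22/7) + 389400/(-287913) = 285322*(7/22) + 389400*(-1/287913) = 998627/11 - 129800/95971 = 95837804017/1055681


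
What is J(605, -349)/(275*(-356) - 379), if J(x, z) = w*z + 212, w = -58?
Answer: -20454/98279 ≈ -0.20812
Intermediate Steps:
J(x, z) = 212 - 58*z (J(x, z) = -58*z + 212 = 212 - 58*z)
J(605, -349)/(275*(-356) - 379) = (212 - 58*(-349))/(275*(-356) - 379) = (212 + 20242)/(-97900 - 379) = 20454/(-98279) = 20454*(-1/98279) = -20454/98279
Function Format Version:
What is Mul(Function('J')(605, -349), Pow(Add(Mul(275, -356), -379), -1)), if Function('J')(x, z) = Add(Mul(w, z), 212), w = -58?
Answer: Rational(-20454, 98279) ≈ -0.20812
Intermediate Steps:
Function('J')(x, z) = Add(212, Mul(-58, z)) (Function('J')(x, z) = Add(Mul(-58, z), 212) = Add(212, Mul(-58, z)))
Mul(Function('J')(605, -349), Pow(Add(Mul(275, -356), -379), -1)) = Mul(Add(212, Mul(-58, -349)), Pow(Add(Mul(275, -356), -379), -1)) = Mul(Add(212, 20242), Pow(Add(-97900, -379), -1)) = Mul(20454, Pow(-98279, -1)) = Mul(20454, Rational(-1, 98279)) = Rational(-20454, 98279)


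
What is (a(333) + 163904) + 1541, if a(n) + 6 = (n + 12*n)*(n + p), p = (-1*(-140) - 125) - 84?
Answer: 1308295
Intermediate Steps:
p = -69 (p = (140 - 125) - 84 = 15 - 84 = -69)
a(n) = -6 + 13*n*(-69 + n) (a(n) = -6 + (n + 12*n)*(n - 69) = -6 + (13*n)*(-69 + n) = -6 + 13*n*(-69 + n))
(a(333) + 163904) + 1541 = ((-6 - 897*333 + 13*333**2) + 163904) + 1541 = ((-6 - 298701 + 13*110889) + 163904) + 1541 = ((-6 - 298701 + 1441557) + 163904) + 1541 = (1142850 + 163904) + 1541 = 1306754 + 1541 = 1308295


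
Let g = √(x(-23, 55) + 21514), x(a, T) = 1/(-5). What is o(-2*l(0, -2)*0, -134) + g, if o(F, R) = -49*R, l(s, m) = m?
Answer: 6566 + 11*√4445/5 ≈ 6712.7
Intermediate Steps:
x(a, T) = -⅕
g = 11*√4445/5 (g = √(-⅕ + 21514) = √(107569/5) = 11*√4445/5 ≈ 146.68)
o(-2*l(0, -2)*0, -134) + g = -49*(-134) + 11*√4445/5 = 6566 + 11*√4445/5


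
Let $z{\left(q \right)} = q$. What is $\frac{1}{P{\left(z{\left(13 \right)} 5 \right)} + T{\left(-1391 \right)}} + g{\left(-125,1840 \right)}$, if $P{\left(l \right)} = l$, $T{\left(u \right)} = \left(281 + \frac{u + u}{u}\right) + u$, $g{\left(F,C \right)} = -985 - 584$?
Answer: $- \frac{1636468}{1043} \approx -1569.0$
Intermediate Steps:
$g{\left(F,C \right)} = -1569$ ($g{\left(F,C \right)} = -985 - 584 = -1569$)
$T{\left(u \right)} = 283 + u$ ($T{\left(u \right)} = \left(281 + \frac{2 u}{u}\right) + u = \left(281 + 2\right) + u = 283 + u$)
$\frac{1}{P{\left(z{\left(13 \right)} 5 \right)} + T{\left(-1391 \right)}} + g{\left(-125,1840 \right)} = \frac{1}{13 \cdot 5 + \left(283 - 1391\right)} - 1569 = \frac{1}{65 - 1108} - 1569 = \frac{1}{-1043} - 1569 = - \frac{1}{1043} - 1569 = - \frac{1636468}{1043}$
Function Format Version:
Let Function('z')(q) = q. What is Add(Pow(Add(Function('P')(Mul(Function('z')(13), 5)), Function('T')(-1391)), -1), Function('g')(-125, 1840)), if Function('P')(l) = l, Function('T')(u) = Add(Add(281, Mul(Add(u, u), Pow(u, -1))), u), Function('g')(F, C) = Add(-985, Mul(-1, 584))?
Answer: Rational(-1636468, 1043) ≈ -1569.0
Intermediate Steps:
Function('g')(F, C) = -1569 (Function('g')(F, C) = Add(-985, -584) = -1569)
Function('T')(u) = Add(283, u) (Function('T')(u) = Add(Add(281, Mul(Mul(2, u), Pow(u, -1))), u) = Add(Add(281, 2), u) = Add(283, u))
Add(Pow(Add(Function('P')(Mul(Function('z')(13), 5)), Function('T')(-1391)), -1), Function('g')(-125, 1840)) = Add(Pow(Add(Mul(13, 5), Add(283, -1391)), -1), -1569) = Add(Pow(Add(65, -1108), -1), -1569) = Add(Pow(-1043, -1), -1569) = Add(Rational(-1, 1043), -1569) = Rational(-1636468, 1043)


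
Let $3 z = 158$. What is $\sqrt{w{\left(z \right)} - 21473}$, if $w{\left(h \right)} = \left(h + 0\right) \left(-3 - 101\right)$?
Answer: $\frac{i \sqrt{242553}}{3} \approx 164.17 i$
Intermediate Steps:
$z = \frac{158}{3}$ ($z = \frac{1}{3} \cdot 158 = \frac{158}{3} \approx 52.667$)
$w{\left(h \right)} = - 104 h$ ($w{\left(h \right)} = h \left(-104\right) = - 104 h$)
$\sqrt{w{\left(z \right)} - 21473} = \sqrt{\left(-104\right) \frac{158}{3} - 21473} = \sqrt{- \frac{16432}{3} - 21473} = \sqrt{- \frac{80851}{3}} = \frac{i \sqrt{242553}}{3}$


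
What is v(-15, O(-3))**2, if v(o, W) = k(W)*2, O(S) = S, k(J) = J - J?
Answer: 0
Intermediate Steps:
k(J) = 0
v(o, W) = 0 (v(o, W) = 0*2 = 0)
v(-15, O(-3))**2 = 0**2 = 0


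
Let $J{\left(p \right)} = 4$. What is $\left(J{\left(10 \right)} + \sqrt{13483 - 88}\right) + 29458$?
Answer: $29462 + \sqrt{13395} \approx 29578.0$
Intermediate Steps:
$\left(J{\left(10 \right)} + \sqrt{13483 - 88}\right) + 29458 = \left(4 + \sqrt{13483 - 88}\right) + 29458 = \left(4 + \sqrt{13395}\right) + 29458 = 29462 + \sqrt{13395}$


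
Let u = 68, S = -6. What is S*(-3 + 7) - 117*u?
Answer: -7980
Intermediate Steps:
S*(-3 + 7) - 117*u = -6*(-3 + 7) - 117*68 = -6*4 - 7956 = -24 - 7956 = -7980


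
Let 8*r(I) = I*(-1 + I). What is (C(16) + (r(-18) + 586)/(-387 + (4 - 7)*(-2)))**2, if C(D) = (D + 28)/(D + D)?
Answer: 703921/9290304 ≈ 0.075769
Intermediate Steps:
r(I) = I*(-1 + I)/8 (r(I) = (I*(-1 + I))/8 = I*(-1 + I)/8)
C(D) = (28 + D)/(2*D) (C(D) = (28 + D)/((2*D)) = (28 + D)*(1/(2*D)) = (28 + D)/(2*D))
(C(16) + (r(-18) + 586)/(-387 + (4 - 7)*(-2)))**2 = ((1/2)*(28 + 16)/16 + ((1/8)*(-18)*(-1 - 18) + 586)/(-387 + (4 - 7)*(-2)))**2 = ((1/2)*(1/16)*44 + ((1/8)*(-18)*(-19) + 586)/(-387 - 3*(-2)))**2 = (11/8 + (171/4 + 586)/(-387 + 6))**2 = (11/8 + (2515/4)/(-381))**2 = (11/8 + (2515/4)*(-1/381))**2 = (11/8 - 2515/1524)**2 = (-839/3048)**2 = 703921/9290304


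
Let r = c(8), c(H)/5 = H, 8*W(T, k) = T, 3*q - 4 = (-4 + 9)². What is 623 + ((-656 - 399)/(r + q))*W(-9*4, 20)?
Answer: 214139/298 ≈ 718.59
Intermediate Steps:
q = 29/3 (q = 4/3 + (-4 + 9)²/3 = 4/3 + (⅓)*5² = 4/3 + (⅓)*25 = 4/3 + 25/3 = 29/3 ≈ 9.6667)
W(T, k) = T/8
c(H) = 5*H
r = 40 (r = 5*8 = 40)
623 + ((-656 - 399)/(r + q))*W(-9*4, 20) = 623 + ((-656 - 399)/(40 + 29/3))*((-9*4)/8) = 623 + (-1055/149/3)*((⅛)*(-36)) = 623 - 1055*3/149*(-9/2) = 623 - 3165/149*(-9/2) = 623 + 28485/298 = 214139/298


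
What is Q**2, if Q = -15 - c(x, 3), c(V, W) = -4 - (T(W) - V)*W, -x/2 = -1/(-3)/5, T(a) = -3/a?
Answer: 4624/25 ≈ 184.96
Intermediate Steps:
x = -2/15 (x = -2*(-1/(-3))/5 = -2*(-1*(-1/3))/5 = -2/(3*5) = -2*1/15 = -2/15 ≈ -0.13333)
c(V, W) = -4 - W*(-V - 3/W) (c(V, W) = -4 - (-3/W - V)*W = -4 - (-V - 3/W)*W = -4 - W*(-V - 3/W))
Q = -68/5 (Q = -15 - (-1 - 2/15*3) = -15 - (-1 - 2/5) = -15 - 1*(-7/5) = -15 + 7/5 = -68/5 ≈ -13.600)
Q**2 = (-68/5)**2 = 4624/25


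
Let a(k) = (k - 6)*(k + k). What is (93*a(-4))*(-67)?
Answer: -498480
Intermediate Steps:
a(k) = 2*k*(-6 + k) (a(k) = (-6 + k)*(2*k) = 2*k*(-6 + k))
(93*a(-4))*(-67) = (93*(2*(-4)*(-6 - 4)))*(-67) = (93*(2*(-4)*(-10)))*(-67) = (93*80)*(-67) = 7440*(-67) = -498480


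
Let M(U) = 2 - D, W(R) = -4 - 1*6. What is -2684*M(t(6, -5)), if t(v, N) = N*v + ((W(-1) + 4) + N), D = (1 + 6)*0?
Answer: -5368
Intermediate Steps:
W(R) = -10 (W(R) = -4 - 6 = -10)
D = 0 (D = 7*0 = 0)
t(v, N) = -6 + N + N*v (t(v, N) = N*v + ((-10 + 4) + N) = N*v + (-6 + N) = -6 + N + N*v)
M(U) = 2 (M(U) = 2 - 1*0 = 2 + 0 = 2)
-2684*M(t(6, -5)) = -2684*2 = -5368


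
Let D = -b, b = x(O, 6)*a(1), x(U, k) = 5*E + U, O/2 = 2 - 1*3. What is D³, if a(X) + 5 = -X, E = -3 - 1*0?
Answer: -1061208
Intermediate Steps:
O = -2 (O = 2*(2 - 1*3) = 2*(2 - 3) = 2*(-1) = -2)
E = -3 (E = -3 + 0 = -3)
x(U, k) = -15 + U (x(U, k) = 5*(-3) + U = -15 + U)
a(X) = -5 - X
b = 102 (b = (-15 - 2)*(-5 - 1*1) = -17*(-5 - 1) = -17*(-6) = 102)
D = -102 (D = -1*102 = -102)
D³ = (-102)³ = -1061208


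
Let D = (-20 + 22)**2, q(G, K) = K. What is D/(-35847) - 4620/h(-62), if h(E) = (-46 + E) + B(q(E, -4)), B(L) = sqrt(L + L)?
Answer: 2235771554/52300773 + 1155*I*sqrt(2)/1459 ≈ 42.748 + 1.1195*I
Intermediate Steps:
B(L) = sqrt(2)*sqrt(L) (B(L) = sqrt(2*L) = sqrt(2)*sqrt(L))
D = 4 (D = 2**2 = 4)
h(E) = -46 + E + 2*I*sqrt(2) (h(E) = (-46 + E) + sqrt(2)*sqrt(-4) = (-46 + E) + sqrt(2)*(2*I) = (-46 + E) + 2*I*sqrt(2) = -46 + E + 2*I*sqrt(2))
D/(-35847) - 4620/h(-62) = 4/(-35847) - 4620/(-46 - 62 + 2*I*sqrt(2)) = 4*(-1/35847) - 4620/(-108 + 2*I*sqrt(2)) = -4/35847 - 4620/(-108 + 2*I*sqrt(2))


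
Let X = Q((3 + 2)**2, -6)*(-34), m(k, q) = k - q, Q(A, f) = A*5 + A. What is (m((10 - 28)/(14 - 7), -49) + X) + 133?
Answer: -34444/7 ≈ -4920.6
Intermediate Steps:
Q(A, f) = 6*A (Q(A, f) = 5*A + A = 6*A)
X = -5100 (X = (6*(3 + 2)**2)*(-34) = (6*5**2)*(-34) = (6*25)*(-34) = 150*(-34) = -5100)
(m((10 - 28)/(14 - 7), -49) + X) + 133 = (((10 - 28)/(14 - 7) - 1*(-49)) - 5100) + 133 = ((-18/7 + 49) - 5100) + 133 = (325/7 - 5100) + 133 = -35375/7 + 133 = -34444/7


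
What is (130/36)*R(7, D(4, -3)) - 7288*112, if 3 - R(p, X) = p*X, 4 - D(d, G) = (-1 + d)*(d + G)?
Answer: -7346434/9 ≈ -8.1627e+5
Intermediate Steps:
D(d, G) = 4 - (-1 + d)*(G + d) (D(d, G) = 4 - (-1 + d)*(d + G) = 4 - (-1 + d)*(G + d))
R(p, X) = 3 - X*p (R(p, X) = 3 - p*X = 3 - X*p)
(130/36)*R(7, D(4, -3)) - 7288*112 = (130/36)*(3 - 1*(4 - 3 + 4 - 1*4² - 1*(-3)*4)*7) - 7288*112 = (130*(1/36))*(3 - 1*(4 - 3 + 4 - 1*16 + 12)*7) - 816256 = 65*(3 - 1*(4 - 3 + 4 - 16 + 12)*7)/18 - 816256 = 65*(3 - 1*1*7)/18 - 816256 = 65*(3 - 7)/18 - 816256 = (65/18)*(-4) - 816256 = -130/9 - 816256 = -7346434/9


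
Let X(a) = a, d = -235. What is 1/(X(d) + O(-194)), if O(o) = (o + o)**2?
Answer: 1/150309 ≈ 6.6530e-6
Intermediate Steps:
O(o) = 4*o**2 (O(o) = (2*o)**2 = 4*o**2)
1/(X(d) + O(-194)) = 1/(-235 + 4*(-194)**2) = 1/(-235 + 4*37636) = 1/(-235 + 150544) = 1/150309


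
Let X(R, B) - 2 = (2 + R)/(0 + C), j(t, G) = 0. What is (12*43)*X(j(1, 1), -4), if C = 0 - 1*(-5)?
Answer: 6192/5 ≈ 1238.4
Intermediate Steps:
C = 5 (C = 0 + 5 = 5)
X(R, B) = 12/5 + R/5 (X(R, B) = 2 + (2 + R)/(0 + 5) = 2 + (2 + R)/5 = 2 + (2 + R)*(1/5) = 2 + (2/5 + R/5) = 12/5 + R/5)
(12*43)*X(j(1, 1), -4) = (12*43)*(12/5 + (1/5)*0) = 516*(12/5 + 0) = 516*(12/5) = 6192/5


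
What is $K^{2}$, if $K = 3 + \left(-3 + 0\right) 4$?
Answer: $81$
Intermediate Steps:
$K = -9$ ($K = 3 - 12 = -9$)
$K^{2} = \left(-9\right)^{2} = 81$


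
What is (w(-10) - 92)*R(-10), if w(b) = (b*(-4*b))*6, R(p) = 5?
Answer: -12460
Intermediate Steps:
w(b) = -24*b² (w(b) = -4*b²*6 = -24*b²)
(w(-10) - 92)*R(-10) = (-24*(-10)² - 92)*5 = (-24*100 - 92)*5 = (-2400 - 92)*5 = -2492*5 = -12460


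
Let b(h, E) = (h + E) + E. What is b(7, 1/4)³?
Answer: 3375/8 ≈ 421.88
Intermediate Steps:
b(h, E) = h + 2*E (b(h, E) = (E + h) + E = h + 2*E)
b(7, 1/4)³ = (7 + 2/4)³ = (7 + 2*(¼))³ = (7 + ½)³ = (15/2)³ = 3375/8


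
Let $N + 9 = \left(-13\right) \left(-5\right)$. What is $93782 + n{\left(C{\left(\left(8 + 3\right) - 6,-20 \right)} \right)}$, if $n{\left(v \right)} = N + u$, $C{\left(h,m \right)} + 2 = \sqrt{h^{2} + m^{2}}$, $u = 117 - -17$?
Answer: $93972$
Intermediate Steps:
$u = 134$ ($u = 117 + 17 = 134$)
$N = 56$ ($N = -9 - -65 = -9 + 65 = 56$)
$C{\left(h,m \right)} = -2 + \sqrt{h^{2} + m^{2}}$
$n{\left(v \right)} = 190$ ($n{\left(v \right)} = 56 + 134 = 190$)
$93782 + n{\left(C{\left(\left(8 + 3\right) - 6,-20 \right)} \right)} = 93782 + 190 = 93972$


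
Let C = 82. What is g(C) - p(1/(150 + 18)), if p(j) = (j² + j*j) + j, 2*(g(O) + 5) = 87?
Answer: 543227/14112 ≈ 38.494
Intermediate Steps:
g(O) = 77/2 (g(O) = -5 + (½)*87 = -5 + 87/2 = 77/2)
p(j) = j + 2*j² (p(j) = (j² + j²) + j = 2*j² + j = j + 2*j²)
g(C) - p(1/(150 + 18)) = 77/2 - (1 + 2/(150 + 18))/(150 + 18) = 77/2 - (1 + 2/168)/168 = 77/2 - (1 + 2*(1/168))/168 = 77/2 - (1 + 1/84)/168 = 77/2 - 85/(168*84) = 77/2 - 1*85/14112 = 77/2 - 85/14112 = 543227/14112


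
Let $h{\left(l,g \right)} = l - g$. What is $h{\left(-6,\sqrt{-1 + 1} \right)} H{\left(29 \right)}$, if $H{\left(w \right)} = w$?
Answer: $-174$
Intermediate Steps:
$h{\left(-6,\sqrt{-1 + 1} \right)} H{\left(29 \right)} = \left(-6 - \sqrt{-1 + 1}\right) 29 = \left(-6 - \sqrt{0}\right) 29 = \left(-6 - 0\right) 29 = \left(-6 + 0\right) 29 = \left(-6\right) 29 = -174$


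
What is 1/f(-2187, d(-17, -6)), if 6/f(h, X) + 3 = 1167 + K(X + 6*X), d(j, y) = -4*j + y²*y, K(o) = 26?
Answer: 595/3 ≈ 198.33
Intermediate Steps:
d(j, y) = y³ - 4*j (d(j, y) = -4*j + y³ = y³ - 4*j)
f(h, X) = 3/595 (f(h, X) = 6/(-3 + (1167 + 26)) = 6/(-3 + 1193) = 6/1190 = 6*(1/1190) = 3/595)
1/f(-2187, d(-17, -6)) = 1/(3/595) = 595/3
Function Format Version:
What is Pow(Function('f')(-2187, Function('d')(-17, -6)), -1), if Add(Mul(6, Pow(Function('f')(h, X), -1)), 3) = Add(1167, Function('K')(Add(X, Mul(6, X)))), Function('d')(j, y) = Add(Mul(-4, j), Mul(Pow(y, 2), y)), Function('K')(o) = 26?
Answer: Rational(595, 3) ≈ 198.33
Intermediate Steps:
Function('d')(j, y) = Add(Pow(y, 3), Mul(-4, j)) (Function('d')(j, y) = Add(Mul(-4, j), Pow(y, 3)) = Add(Pow(y, 3), Mul(-4, j)))
Function('f')(h, X) = Rational(3, 595) (Function('f')(h, X) = Mul(6, Pow(Add(-3, Add(1167, 26)), -1)) = Mul(6, Pow(Add(-3, 1193), -1)) = Mul(6, Pow(1190, -1)) = Mul(6, Rational(1, 1190)) = Rational(3, 595))
Pow(Function('f')(-2187, Function('d')(-17, -6)), -1) = Pow(Rational(3, 595), -1) = Rational(595, 3)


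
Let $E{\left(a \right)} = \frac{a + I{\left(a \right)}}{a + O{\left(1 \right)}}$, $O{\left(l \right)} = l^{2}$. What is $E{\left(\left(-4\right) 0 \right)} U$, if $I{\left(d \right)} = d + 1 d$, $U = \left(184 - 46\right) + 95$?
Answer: $0$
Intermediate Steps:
$U = 233$ ($U = 138 + 95 = 233$)
$I{\left(d \right)} = 2 d$ ($I{\left(d \right)} = d + d = 2 d$)
$E{\left(a \right)} = \frac{3 a}{1 + a}$ ($E{\left(a \right)} = \frac{a + 2 a}{a + 1^{2}} = \frac{3 a}{a + 1} = \frac{3 a}{1 + a}$)
$E{\left(\left(-4\right) 0 \right)} U = \frac{3 \left(\left(-4\right) 0\right)}{1 - 0} \cdot 233 = 3 \cdot 0 \frac{1}{1 + 0} \cdot 233 = 3 \cdot 0 \cdot 1^{-1} \cdot 233 = 3 \cdot 0 \cdot 1 \cdot 233 = 0 \cdot 233 = 0$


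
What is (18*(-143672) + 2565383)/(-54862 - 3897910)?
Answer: 20713/3952772 ≈ 0.0052401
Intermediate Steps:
(18*(-143672) + 2565383)/(-54862 - 3897910) = (-2586096 + 2565383)/(-3952772) = -20713*(-1/3952772) = 20713/3952772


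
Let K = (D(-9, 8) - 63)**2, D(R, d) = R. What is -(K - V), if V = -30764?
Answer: -35948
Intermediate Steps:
K = 5184 (K = (-9 - 63)**2 = (-72)**2 = 5184)
-(K - V) = -(5184 - 1*(-30764)) = -(5184 + 30764) = -1*35948 = -35948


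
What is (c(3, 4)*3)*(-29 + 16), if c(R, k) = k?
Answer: -156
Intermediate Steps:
(c(3, 4)*3)*(-29 + 16) = (4*3)*(-29 + 16) = 12*(-13) = -156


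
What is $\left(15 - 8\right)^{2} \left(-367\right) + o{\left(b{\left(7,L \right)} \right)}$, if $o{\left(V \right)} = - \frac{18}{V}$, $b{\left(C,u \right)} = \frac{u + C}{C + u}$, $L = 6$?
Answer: $-18001$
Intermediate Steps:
$b{\left(C,u \right)} = 1$ ($b{\left(C,u \right)} = \frac{C + u}{C + u} = 1$)
$\left(15 - 8\right)^{2} \left(-367\right) + o{\left(b{\left(7,L \right)} \right)} = \left(15 - 8\right)^{2} \left(-367\right) - \frac{18}{1} = 7^{2} \left(-367\right) - 18 = 49 \left(-367\right) - 18 = -17983 - 18 = -18001$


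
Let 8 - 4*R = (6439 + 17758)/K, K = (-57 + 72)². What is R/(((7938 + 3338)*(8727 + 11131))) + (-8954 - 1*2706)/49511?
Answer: -213618643640897/907072699327200 ≈ -0.23550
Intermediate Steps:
K = 225 (K = 15² = 225)
R = -22397/900 (R = 2 - (6439 + 17758)/(4*225) = 2 - 24197/(4*225) = 2 - ¼*24197/225 = 2 - 24197/900 = -22397/900 ≈ -24.886)
R/(((7938 + 3338)*(8727 + 11131))) + (-8954 - 1*2706)/49511 = -22397*1/((7938 + 3338)*(8727 + 11131))/900 + (-8954 - 1*2706)/49511 = -22397/(900*(11276*19858)) + (-8954 - 2706)*(1/49511) = -22397/900/223918808 - 11660*1/49511 = -22397/900*1/223918808 - 1060/4501 = -22397/201526927200 - 1060/4501 = -213618643640897/907072699327200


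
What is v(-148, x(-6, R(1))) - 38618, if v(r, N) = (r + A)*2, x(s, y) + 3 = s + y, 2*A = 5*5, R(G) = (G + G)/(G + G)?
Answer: -38889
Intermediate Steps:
R(G) = 1 (R(G) = (2*G)/((2*G)) = (2*G)*(1/(2*G)) = 1)
A = 25/2 (A = (5*5)/2 = (½)*25 = 25/2 ≈ 12.500)
x(s, y) = -3 + s + y (x(s, y) = -3 + (s + y) = -3 + s + y)
v(r, N) = 25 + 2*r (v(r, N) = (r + 25/2)*2 = (25/2 + r)*2 = 25 + 2*r)
v(-148, x(-6, R(1))) - 38618 = (25 + 2*(-148)) - 38618 = (25 - 296) - 38618 = -271 - 38618 = -38889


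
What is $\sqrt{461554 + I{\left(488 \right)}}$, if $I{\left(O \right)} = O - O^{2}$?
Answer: $\sqrt{223898} \approx 473.18$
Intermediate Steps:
$\sqrt{461554 + I{\left(488 \right)}} = \sqrt{461554 + 488 \left(1 - 488\right)} = \sqrt{461554 + 488 \left(-487\right)} = \sqrt{461554 - 237656} = \sqrt{223898}$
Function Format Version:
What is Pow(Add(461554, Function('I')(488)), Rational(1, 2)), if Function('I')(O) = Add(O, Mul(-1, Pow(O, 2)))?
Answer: Pow(223898, Rational(1, 2)) ≈ 473.18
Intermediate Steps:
Pow(Add(461554, Function('I')(488)), Rational(1, 2)) = Pow(Add(461554, Mul(488, Add(1, Mul(-1, 488)))), Rational(1, 2)) = Pow(Add(461554, Mul(488, Add(1, -488))), Rational(1, 2)) = Pow(Add(461554, Mul(488, -487)), Rational(1, 2)) = Pow(Add(461554, -237656), Rational(1, 2)) = Pow(223898, Rational(1, 2))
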